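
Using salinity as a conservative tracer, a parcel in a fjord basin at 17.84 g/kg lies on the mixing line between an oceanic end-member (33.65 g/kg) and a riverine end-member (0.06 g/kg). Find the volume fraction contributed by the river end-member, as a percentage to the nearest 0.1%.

47.1%

Let f be the freshwater fraction. Salt balance per unit volume:
f×0.06 + (1−f)×33.65 = 17.84
f = (33.65 − 17.84) / (33.65 − 0.06) = 15.81/33.59 = 0.4707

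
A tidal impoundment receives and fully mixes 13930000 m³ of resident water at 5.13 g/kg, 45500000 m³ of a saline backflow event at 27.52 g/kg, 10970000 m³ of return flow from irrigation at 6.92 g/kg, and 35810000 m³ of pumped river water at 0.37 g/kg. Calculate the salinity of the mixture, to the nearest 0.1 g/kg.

Mass of salt is conserved:
salt = 13,930,000×5.13 + 45,500,000×27.52 + 10,970,000×6.92 + 35,810,000×0.37 = 71,460,900 + 1,252,160,000 + 75,912,400 + 13,249,700 = 1,412,783,000
volume = 13,930,000 + 45,500,000 + 10,970,000 + 35,810,000 = 106,210,000 m³
S = 1,412,783,000 / 106,210,000 = 13.302 g/kg

13.3 g/kg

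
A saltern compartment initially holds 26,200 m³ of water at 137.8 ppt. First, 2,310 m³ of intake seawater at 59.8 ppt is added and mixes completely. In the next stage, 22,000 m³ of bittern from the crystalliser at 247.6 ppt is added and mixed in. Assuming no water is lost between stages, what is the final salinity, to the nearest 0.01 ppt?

182.06 ppt

Total salt / total volume:
Initial salt = 26,200×137.8 = 3,610,360
After stage 1: salt = 3,610,360 + 2,310×59.8 = 3,748,498; volume = 28,510 m³; S = 131.48 ppt
After stage 2: salt = 3,748,498 + 22,000×247.6 = 9,195,698; volume = 50,510 m³
S = 9,195,698 / 50,510 = 182.057 ppt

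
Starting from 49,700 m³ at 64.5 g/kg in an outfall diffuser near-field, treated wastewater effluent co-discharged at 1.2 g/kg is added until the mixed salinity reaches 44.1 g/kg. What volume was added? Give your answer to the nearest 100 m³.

23600 m³

Salt balance: 49,700×64.5 + V×1.2 = (49,700+V)×44.1
3,205,650 + 1.2V = 2,191,770 + 44.1V
1,013,880 = 42.9V
V = 23,633.57 m³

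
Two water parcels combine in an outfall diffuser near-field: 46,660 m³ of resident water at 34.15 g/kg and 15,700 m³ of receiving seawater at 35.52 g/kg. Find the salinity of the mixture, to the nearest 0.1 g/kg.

Salt balance:
salt = 46,660×34.15 + 15,700×35.52 = 1,593,439 + 557,664 = 2,151,103
volume = 46,660 + 15,700 = 62,360 m³
S = 2,151,103 / 62,360 = 34.495 g/kg

34.5 g/kg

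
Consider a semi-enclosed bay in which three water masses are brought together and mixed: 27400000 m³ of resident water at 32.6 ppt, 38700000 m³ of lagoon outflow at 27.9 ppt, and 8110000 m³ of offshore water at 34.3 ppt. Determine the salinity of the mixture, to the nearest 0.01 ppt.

30.33 ppt

Mass of salt is conserved:
salt = 27,400,000×32.6 + 38,700,000×27.9 + 8,110,000×34.3 = 893,240,000 + 1,079,730,000 + 278,173,000 = 2,251,143,000
volume = 27,400,000 + 38,700,000 + 8,110,000 = 74,210,000 m³
S = 2,251,143,000 / 74,210,000 = 30.3348 ppt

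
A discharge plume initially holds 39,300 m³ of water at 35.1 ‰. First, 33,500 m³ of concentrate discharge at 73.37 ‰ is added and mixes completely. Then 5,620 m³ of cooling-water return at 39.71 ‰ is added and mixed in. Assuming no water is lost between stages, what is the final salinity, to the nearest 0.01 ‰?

51.78 ‰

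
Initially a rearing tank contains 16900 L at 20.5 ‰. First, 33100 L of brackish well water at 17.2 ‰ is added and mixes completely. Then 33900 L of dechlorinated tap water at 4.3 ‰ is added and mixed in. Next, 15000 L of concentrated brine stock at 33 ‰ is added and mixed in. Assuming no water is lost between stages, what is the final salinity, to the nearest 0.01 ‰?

15.74 ‰

By conservation of dissolved salt,
Initial salt = 16,900×20.5 = 346,450
After stage 1: salt = 346,450 + 33,100×17.2 = 915,770; volume = 50,000 L; S = 18.315 ‰
After stage 2: salt = 915,770 + 33,900×4.3 = 1,061,540; volume = 83,900 L; S = 12.652 ‰
After stage 3: salt = 1,061,540 + 15,000×33 = 1,556,540; volume = 98,900 L
S = 1,556,540 / 98,900 = 15.7385 ‰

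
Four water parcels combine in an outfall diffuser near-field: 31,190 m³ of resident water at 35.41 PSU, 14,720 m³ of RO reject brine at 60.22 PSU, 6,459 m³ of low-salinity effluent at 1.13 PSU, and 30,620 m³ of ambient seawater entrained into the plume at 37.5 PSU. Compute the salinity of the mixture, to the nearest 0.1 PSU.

37.9 PSU

Conserving salt mass:
salt = 31,190×35.41 + 14,720×60.22 + 6,459×1.13 + 30,620×37.5 = 1,104,437.9 + 886,438.4 + 7,298.67 + 1,148,250 = 3,146,424.97
volume = 31,190 + 14,720 + 6,459 + 30,620 = 82,989 m³
S = 3,146,424.97 / 82,989 = 37.914 PSU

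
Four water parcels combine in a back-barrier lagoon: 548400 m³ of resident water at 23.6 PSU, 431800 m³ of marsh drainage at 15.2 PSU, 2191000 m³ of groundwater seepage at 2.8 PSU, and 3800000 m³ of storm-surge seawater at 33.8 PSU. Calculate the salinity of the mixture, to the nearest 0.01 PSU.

22.10 PSU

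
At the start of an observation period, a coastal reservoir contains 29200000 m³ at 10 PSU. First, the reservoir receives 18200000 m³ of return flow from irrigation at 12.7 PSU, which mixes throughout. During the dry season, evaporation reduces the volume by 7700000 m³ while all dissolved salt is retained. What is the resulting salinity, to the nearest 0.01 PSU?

After mixing: salt = 29,200,000×10 + 18,200,000×12.7 = 523,140,000; volume = 47,400,000 m³
After evaporation: salt unchanged = 523,140,000; volume = 47,400,000 − 7,700,000 = 39,700,000 m³
S = 523,140,000 / 39,700,000 = 13.1773 PSU

13.18 PSU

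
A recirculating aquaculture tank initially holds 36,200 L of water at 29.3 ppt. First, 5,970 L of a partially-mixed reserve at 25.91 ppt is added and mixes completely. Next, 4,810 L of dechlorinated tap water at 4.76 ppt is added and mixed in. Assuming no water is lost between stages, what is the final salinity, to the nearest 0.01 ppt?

26.36 ppt

Conserving salt mass:
Initial salt = 36,200×29.3 = 1,060,660
After stage 1: salt = 1,060,660 + 5,970×25.91 = 1,215,342.7; volume = 42,170 L; S = 28.82 ppt
After stage 2: salt = 1,215,342.7 + 4,810×4.76 = 1,238,238.3; volume = 46,980 L
S = 1,238,238.3 / 46,980 = 26.3567 ppt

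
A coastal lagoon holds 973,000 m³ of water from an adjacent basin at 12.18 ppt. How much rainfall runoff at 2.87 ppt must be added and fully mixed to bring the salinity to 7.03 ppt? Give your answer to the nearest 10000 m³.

Salt balance: 973,000×12.18 + V×2.87 = (973,000+V)×7.03
11,851,140 + 2.87V = 6,840,190 + 7.03V
5,010,950 = 4.16V
V = 1,204,555.29 m³

1200000 m³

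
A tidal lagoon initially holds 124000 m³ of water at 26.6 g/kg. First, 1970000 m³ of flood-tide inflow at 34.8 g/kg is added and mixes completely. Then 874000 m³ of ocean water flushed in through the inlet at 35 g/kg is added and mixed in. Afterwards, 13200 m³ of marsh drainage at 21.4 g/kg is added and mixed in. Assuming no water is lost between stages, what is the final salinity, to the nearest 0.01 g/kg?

34.46 g/kg

Conserving salt mass:
Initial salt = 124,000×26.6 = 3,298,400
After stage 1: salt = 3,298,400 + 1,970,000×34.8 = 71,854,400; volume = 2,094,000 m³; S = 34.314 g/kg
After stage 2: salt = 71,854,400 + 874,000×35 = 102,444,400; volume = 2,968,000 m³; S = 34.516 g/kg
After stage 3: salt = 102,444,400 + 13,200×21.4 = 102,726,880; volume = 2,981,200 m³
S = 102,726,880 / 2,981,200 = 34.4582 g/kg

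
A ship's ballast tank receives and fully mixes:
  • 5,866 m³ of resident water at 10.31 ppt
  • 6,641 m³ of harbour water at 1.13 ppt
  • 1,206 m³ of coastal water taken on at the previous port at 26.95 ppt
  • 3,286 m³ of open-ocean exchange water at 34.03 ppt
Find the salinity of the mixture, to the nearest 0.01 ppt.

12.49 ppt

Total salt / total volume:
salt = 5,866×10.31 + 6,641×1.13 + 1,206×26.95 + 3,286×34.03 = 60,478.46 + 7,504.33 + 32,501.7 + 111,822.58 = 212,307.07
volume = 5,866 + 6,641 + 1,206 + 3,286 = 16,999 m³
S = 212,307.07 / 16,999 = 12.4894 ppt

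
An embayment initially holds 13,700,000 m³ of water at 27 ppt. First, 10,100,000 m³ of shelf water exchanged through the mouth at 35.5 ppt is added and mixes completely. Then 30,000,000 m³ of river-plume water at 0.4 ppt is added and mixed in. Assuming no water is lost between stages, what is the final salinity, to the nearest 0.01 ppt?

13.76 ppt

Salt balance:
Initial salt = 13,700,000×27 = 369,900,000
After stage 1: salt = 369,900,000 + 10,100,000×35.5 = 728,450,000; volume = 23,800,000 m³; S = 30.607 ppt
After stage 2: salt = 728,450,000 + 30,000,000×0.4 = 740,450,000; volume = 53,800,000 m³
S = 740,450,000 / 53,800,000 = 13.763 ppt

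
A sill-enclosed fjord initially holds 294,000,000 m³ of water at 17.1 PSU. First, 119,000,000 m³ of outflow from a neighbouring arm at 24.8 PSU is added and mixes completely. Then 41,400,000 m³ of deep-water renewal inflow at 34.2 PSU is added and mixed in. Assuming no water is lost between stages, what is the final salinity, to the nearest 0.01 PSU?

By conservation of dissolved salt,
Initial salt = 294,000,000×17.1 = 5,027,400,000
After stage 1: salt = 5,027,400,000 + 119,000,000×24.8 = 7,978,600,000; volume = 413,000,000 m³; S = 19.319 PSU
After stage 2: salt = 7,978,600,000 + 41,400,000×34.2 = 9,394,480,000; volume = 454,400,000 m³
S = 9,394,480,000 / 454,400,000 = 20.6745 PSU

20.67 PSU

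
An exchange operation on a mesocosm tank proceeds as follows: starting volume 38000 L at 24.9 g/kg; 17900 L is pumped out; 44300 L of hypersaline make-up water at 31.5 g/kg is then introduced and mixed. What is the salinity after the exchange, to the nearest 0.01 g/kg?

Remaining after removal: 20,100 L at 24.9 g/kg (salt = 500,490)
After addition: salt = 500,490 + 44,300×31.5 = 1,895,940; volume = 64,400 L
S = 1,895,940 / 64,400 = 29.4401 g/kg

29.44 g/kg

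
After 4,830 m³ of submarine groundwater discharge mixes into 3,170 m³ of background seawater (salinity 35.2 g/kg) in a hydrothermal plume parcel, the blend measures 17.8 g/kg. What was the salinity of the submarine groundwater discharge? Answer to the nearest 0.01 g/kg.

6.38 g/kg

Salt balance: 3,170×35.2 + 4,830×S = 8,000×17.8
111,584 + 4,830·S = 142,400
S = (142,400 − 111,584) / 4,830 = 6.3801 g/kg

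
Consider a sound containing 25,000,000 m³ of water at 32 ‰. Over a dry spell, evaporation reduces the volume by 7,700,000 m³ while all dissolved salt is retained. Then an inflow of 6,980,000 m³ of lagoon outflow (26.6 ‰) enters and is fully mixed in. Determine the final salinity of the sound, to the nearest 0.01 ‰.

40.60 ‰

After evaporation: salt = 25,000,000×32 = 800,000,000; volume = 25,000,000 − 7,700,000 = 17,300,000 m³
After mixing: salt = 800,000,000 + 6,980,000×26.6 = 985,668,000; volume = 17,300,000 + 6,980,000 = 24,280,000 m³
S = 985,668,000 / 24,280,000 = 40.5959 ‰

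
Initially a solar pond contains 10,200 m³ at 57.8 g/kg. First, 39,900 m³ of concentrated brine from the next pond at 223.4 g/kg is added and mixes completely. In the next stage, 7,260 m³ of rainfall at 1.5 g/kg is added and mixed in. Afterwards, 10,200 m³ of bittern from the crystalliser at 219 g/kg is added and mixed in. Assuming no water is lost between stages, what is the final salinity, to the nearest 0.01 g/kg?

Conserving salt mass:
Initial salt = 10,200×57.8 = 589,560
After stage 1: salt = 589,560 + 39,900×223.4 = 9,503,220; volume = 50,100 m³; S = 189.685 g/kg
After stage 2: salt = 9,503,220 + 7,260×1.5 = 9,514,110; volume = 57,360 m³; S = 165.867 g/kg
After stage 3: salt = 9,514,110 + 10,200×219 = 11,747,910; volume = 67,560 m³
S = 11,747,910 / 67,560 = 173.8885 g/kg

173.89 g/kg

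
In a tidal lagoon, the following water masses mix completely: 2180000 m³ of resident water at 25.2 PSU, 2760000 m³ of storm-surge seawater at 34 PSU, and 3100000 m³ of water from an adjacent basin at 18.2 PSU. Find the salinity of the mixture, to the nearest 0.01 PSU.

Salt balance:
salt = 2,180,000×25.2 + 2,760,000×34 + 3,100,000×18.2 = 54,936,000 + 93,840,000 + 56,420,000 = 205,196,000
volume = 2,180,000 + 2,760,000 + 3,100,000 = 8,040,000 m³
S = 205,196,000 / 8,040,000 = 25.5219 PSU

25.52 PSU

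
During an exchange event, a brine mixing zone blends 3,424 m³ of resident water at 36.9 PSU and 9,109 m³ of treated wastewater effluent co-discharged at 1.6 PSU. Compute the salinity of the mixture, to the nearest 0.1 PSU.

Weighted by volume,
salt = 3,424×36.9 + 9,109×1.6 = 126,345.6 + 14,574.4 = 140,920
volume = 3,424 + 9,109 = 12,533 m³
S = 140,920 / 12,533 = 11.244 PSU

11.2 PSU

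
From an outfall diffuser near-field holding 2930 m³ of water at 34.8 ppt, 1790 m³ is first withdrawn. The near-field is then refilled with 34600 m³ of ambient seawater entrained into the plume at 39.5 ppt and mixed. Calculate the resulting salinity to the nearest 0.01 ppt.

Remaining after removal: 1,140 m³ at 34.8 ppt (salt = 39,672)
After addition: salt = 39,672 + 34,600×39.5 = 1,406,372; volume = 35,740 m³
S = 1,406,372 / 35,740 = 39.3501 ppt

39.35 ppt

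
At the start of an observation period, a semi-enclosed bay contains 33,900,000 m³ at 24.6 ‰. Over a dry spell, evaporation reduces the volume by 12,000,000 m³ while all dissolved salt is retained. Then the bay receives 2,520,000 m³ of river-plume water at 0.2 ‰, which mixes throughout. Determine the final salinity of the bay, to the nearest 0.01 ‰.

34.17 ‰

After evaporation: salt = 33,900,000×24.6 = 833,940,000; volume = 33,900,000 − 12,000,000 = 21,900,000 m³
After mixing: salt = 833,940,000 + 2,520,000×0.2 = 834,444,000; volume = 21,900,000 + 2,520,000 = 24,420,000 m³
S = 834,444,000 / 24,420,000 = 34.1705 ‰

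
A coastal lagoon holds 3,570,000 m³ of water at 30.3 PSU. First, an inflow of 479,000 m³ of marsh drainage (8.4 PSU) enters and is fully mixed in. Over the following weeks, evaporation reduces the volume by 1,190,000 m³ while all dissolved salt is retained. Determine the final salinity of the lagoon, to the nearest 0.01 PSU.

After mixing: salt = 3,570,000×30.3 + 479,000×8.4 = 112,194,600; volume = 4,049,000 m³
After evaporation: salt unchanged = 112,194,600; volume = 4,049,000 − 1,190,000 = 2,859,000 m³
S = 112,194,600 / 2,859,000 = 39.2426 PSU

39.24 PSU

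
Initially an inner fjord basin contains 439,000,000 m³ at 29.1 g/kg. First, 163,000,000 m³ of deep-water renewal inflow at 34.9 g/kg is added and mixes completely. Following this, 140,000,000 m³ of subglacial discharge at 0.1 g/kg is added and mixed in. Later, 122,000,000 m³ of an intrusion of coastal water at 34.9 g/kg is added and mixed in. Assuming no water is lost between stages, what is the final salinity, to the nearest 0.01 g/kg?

26.31 g/kg

Mass of salt is conserved:
Initial salt = 439,000,000×29.1 = 12,774,900,000
After stage 1: salt = 12,774,900,000 + 163,000,000×34.9 = 18,463,600,000; volume = 602,000,000 m³; S = 30.67 g/kg
After stage 2: salt = 18,463,600,000 + 140,000,000×0.1 = 18,477,600,000; volume = 742,000,000 m³; S = 24.902 g/kg
After stage 3: salt = 18,477,600,000 + 122,000,000×34.9 = 22,735,400,000; volume = 864,000,000 m³
S = 22,735,400,000 / 864,000,000 = 26.3141 g/kg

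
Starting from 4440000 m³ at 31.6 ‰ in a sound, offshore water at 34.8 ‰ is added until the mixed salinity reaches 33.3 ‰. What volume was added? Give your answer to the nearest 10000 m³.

5030000 m³

Salt balance: 4,440,000×31.6 + V×34.8 = (4,440,000+V)×33.3
140,304,000 + 34.8V = 147,852,000 + 33.3V
7,548,000 = 1.5V
V = 5,032,000 m³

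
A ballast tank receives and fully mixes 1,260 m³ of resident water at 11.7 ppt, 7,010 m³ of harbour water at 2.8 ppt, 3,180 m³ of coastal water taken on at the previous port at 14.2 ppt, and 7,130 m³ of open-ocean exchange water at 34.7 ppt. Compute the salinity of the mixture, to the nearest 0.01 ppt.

17.60 ppt

Mass of salt is conserved:
salt = 1,260×11.7 + 7,010×2.8 + 3,180×14.2 + 7,130×34.7 = 14,742 + 19,628 + 45,156 + 247,411 = 326,937
volume = 1,260 + 7,010 + 3,180 + 7,130 = 18,580 m³
S = 326,937 / 18,580 = 17.5962 ppt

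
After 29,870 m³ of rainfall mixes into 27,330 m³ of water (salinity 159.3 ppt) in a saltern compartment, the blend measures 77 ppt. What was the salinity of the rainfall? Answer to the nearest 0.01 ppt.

Salt balance: 27,330×159.3 + 29,870×S = 57,200×77
4,353,669 + 29,870·S = 4,404,400
S = (4,404,400 − 4,353,669) / 29,870 = 1.6984 ppt

1.70 ppt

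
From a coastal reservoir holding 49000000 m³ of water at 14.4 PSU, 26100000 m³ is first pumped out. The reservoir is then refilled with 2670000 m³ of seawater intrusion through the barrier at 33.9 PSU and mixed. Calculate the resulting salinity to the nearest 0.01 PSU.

Remaining after removal: 22,900,000 m³ at 14.4 PSU (salt = 329,760,000)
After addition: salt = 329,760,000 + 2,670,000×33.9 = 420,273,000; volume = 25,570,000 m³
S = 420,273,000 / 25,570,000 = 16.4362 PSU

16.44 PSU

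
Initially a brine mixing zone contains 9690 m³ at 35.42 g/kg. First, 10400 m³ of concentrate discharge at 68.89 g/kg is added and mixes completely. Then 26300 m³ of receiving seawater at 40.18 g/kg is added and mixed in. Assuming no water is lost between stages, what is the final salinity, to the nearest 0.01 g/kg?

45.62 g/kg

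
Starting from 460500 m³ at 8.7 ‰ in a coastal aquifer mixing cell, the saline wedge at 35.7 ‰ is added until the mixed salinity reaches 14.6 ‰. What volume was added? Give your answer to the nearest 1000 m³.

Salt balance: 460,500×8.7 + V×35.7 = (460,500+V)×14.6
4,006,350 + 35.7V = 6,723,300 + 14.6V
2,716,950 = 21.1V
V = 128,765.4 m³

129000 m³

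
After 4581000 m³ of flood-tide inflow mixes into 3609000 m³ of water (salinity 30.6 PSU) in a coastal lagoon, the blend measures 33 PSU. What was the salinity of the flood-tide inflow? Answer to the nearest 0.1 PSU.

Salt balance: 3,609,000×30.6 + 4,581,000×S = 8,190,000×33
110,435,400 + 4,581,000·S = 270,270,000
S = (270,270,000 − 110,435,400) / 4,581,000 = 34.8908 PSU

34.9 PSU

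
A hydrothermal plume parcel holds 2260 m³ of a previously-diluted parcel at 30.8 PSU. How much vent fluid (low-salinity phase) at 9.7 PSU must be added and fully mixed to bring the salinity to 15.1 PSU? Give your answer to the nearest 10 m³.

Salt balance: 2,260×30.8 + V×9.7 = (2,260+V)×15.1
69,608 + 9.7V = 34,126 + 15.1V
35,482 = 5.4V
V = 6,570.74 m³

6570 m³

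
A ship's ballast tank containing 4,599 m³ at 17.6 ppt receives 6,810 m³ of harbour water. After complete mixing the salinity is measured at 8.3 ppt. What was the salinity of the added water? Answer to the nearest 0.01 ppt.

2.02 ppt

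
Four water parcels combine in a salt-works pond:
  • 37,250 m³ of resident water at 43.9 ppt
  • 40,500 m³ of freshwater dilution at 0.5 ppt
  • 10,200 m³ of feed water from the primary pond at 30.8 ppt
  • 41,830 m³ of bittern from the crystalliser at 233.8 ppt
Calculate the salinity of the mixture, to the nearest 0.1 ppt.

90.5 ppt

Total salt / total volume:
salt = 37,250×43.9 + 40,500×0.5 + 10,200×30.8 + 41,830×233.8 = 1,635,275 + 20,250 + 314,160 + 9,779,854 = 11,749,539
volume = 37,250 + 40,500 + 10,200 + 41,830 = 129,780 m³
S = 11,749,539 / 129,780 = 90.534 ppt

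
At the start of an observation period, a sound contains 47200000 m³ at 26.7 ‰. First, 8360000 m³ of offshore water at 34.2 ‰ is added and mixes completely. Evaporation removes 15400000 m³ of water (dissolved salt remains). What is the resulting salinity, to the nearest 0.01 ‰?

After mixing: salt = 47,200,000×26.7 + 8,360,000×34.2 = 1,546,152,000; volume = 55,560,000 m³
After evaporation: salt unchanged = 1,546,152,000; volume = 55,560,000 − 15,400,000 = 40,160,000 m³
S = 1,546,152,000 / 40,160,000 = 38.4998 ‰

38.50 ‰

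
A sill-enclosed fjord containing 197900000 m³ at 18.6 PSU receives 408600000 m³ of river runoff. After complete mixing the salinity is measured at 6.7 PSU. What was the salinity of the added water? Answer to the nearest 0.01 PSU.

0.94 PSU

Salt balance: 197,900,000×18.6 + 408,600,000×S = 606,500,000×6.7
3,680,940,000 + 408,600,000·S = 4,063,550,000
S = (4,063,550,000 − 3,680,940,000) / 408,600,000 = 0.9364 PSU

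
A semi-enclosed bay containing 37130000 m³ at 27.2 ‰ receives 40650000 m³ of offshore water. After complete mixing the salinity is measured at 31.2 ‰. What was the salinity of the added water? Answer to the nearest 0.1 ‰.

34.9 ‰

Salt balance: 37,130,000×27.2 + 40,650,000×S = 77,780,000×31.2
1,009,936,000 + 40,650,000·S = 2,426,736,000
S = (2,426,736,000 − 1,009,936,000) / 40,650,000 = 34.8536 ‰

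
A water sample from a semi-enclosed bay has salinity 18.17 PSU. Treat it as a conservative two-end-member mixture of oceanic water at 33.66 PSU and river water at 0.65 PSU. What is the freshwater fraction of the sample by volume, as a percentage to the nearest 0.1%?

46.9%

Let f be the freshwater fraction. Salt balance per unit volume:
f×0.65 + (1−f)×33.66 = 18.17
f = (33.66 − 18.17) / (33.66 − 0.65) = 15.49/33.01 = 0.4693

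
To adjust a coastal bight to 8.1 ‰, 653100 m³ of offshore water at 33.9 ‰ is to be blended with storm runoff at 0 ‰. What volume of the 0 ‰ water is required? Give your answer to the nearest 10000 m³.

2080000 m³

Salt balance: 653,100×33.9 + V×0 = (653,100+V)×8.1
22,140,090 + 0V = 5,290,110 + 8.1V
16,849,980 = 8.1V
V = 2,080,244.44 m³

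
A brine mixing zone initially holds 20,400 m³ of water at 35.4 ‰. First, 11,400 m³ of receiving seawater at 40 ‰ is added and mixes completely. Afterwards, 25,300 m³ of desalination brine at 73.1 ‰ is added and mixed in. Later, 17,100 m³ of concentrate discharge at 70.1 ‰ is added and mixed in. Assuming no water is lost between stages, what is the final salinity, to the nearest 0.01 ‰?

56.96 ‰

Weighted by volume,
Initial salt = 20,400×35.4 = 722,160
After stage 1: salt = 722,160 + 11,400×40 = 1,178,160; volume = 31,800 m³; S = 37.049 ‰
After stage 2: salt = 1,178,160 + 25,300×73.1 = 3,027,590; volume = 57,100 m³; S = 53.023 ‰
After stage 3: salt = 3,027,590 + 17,100×70.1 = 4,226,300; volume = 74,200 m³
S = 4,226,300 / 74,200 = 56.9582 ‰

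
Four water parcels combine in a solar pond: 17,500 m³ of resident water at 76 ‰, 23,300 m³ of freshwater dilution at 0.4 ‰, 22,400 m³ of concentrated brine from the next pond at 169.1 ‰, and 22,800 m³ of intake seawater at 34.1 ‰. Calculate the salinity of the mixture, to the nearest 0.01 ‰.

68.66 ‰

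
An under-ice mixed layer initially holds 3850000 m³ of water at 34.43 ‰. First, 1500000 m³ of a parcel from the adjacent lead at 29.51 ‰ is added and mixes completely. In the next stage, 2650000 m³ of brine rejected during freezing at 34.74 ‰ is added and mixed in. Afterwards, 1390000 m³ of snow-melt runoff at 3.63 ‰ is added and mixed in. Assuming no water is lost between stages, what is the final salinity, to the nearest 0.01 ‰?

Weighted by volume,
Initial salt = 3,850,000×34.43 = 132,555,500
After stage 1: salt = 132,555,500 + 1,500,000×29.51 = 176,820,500; volume = 5,350,000 m³; S = 33.051 ‰
After stage 2: salt = 176,820,500 + 2,650,000×34.74 = 268,881,500; volume = 8,000,000 m³; S = 33.61 ‰
After stage 3: salt = 268,881,500 + 1,390,000×3.63 = 273,927,200; volume = 9,390,000 m³
S = 273,927,200 / 9,390,000 = 29.1722 ‰

29.17 ‰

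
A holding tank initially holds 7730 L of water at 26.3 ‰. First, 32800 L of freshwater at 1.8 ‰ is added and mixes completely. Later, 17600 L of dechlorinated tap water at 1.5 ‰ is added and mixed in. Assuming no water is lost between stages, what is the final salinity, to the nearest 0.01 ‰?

Weighted by volume,
Initial salt = 7,730×26.3 = 203,299
After stage 1: salt = 203,299 + 32,800×1.8 = 262,339; volume = 40,530 L; S = 6.473 ‰
After stage 2: salt = 262,339 + 17,600×1.5 = 288,739; volume = 58,130 L
S = 288,739 / 58,130 = 4.9671 ‰

4.97 ‰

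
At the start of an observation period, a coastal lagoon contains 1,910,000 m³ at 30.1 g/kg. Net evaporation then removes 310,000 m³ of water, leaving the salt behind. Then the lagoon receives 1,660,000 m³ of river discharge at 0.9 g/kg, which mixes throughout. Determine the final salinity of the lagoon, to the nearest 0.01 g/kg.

18.09 g/kg

After evaporation: salt = 1,910,000×30.1 = 57,491,000; volume = 1,910,000 − 310,000 = 1,600,000 m³
After mixing: salt = 57,491,000 + 1,660,000×0.9 = 58,985,000; volume = 1,600,000 + 1,660,000 = 3,260,000 m³
S = 58,985,000 / 3,260,000 = 18.0936 g/kg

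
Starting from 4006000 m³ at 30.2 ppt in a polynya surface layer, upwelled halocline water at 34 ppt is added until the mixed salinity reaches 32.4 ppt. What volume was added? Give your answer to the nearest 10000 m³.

5510000 m³

Salt balance: 4,006,000×30.2 + V×34 = (4,006,000+V)×32.4
120,981,200 + 34V = 129,794,400 + 32.4V
8,813,200 = 1.6V
V = 5,508,250 m³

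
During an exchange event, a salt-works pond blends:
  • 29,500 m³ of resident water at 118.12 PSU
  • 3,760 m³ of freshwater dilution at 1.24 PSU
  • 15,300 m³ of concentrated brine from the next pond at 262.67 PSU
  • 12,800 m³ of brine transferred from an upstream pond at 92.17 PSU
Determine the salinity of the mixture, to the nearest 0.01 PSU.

141.59 PSU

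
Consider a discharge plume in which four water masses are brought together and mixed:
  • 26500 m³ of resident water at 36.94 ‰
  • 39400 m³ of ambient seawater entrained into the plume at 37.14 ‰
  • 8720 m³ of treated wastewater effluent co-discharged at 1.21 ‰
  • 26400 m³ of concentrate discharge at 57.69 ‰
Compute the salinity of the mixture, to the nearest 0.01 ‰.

39.36 ‰

Weighted by volume,
salt = 26,500×36.94 + 39,400×37.14 + 8,720×1.21 + 26,400×57.69 = 978,910 + 1,463,316 + 10,551.2 + 1,523,016 = 3,975,793.2
volume = 26,500 + 39,400 + 8,720 + 26,400 = 101,020 m³
S = 3,975,793.2 / 101,020 = 39.3565 ‰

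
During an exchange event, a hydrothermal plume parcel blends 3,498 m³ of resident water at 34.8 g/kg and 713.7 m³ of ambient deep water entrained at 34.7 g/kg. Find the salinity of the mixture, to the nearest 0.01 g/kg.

34.78 g/kg

By conservation of dissolved salt,
salt = 3,498×34.8 + 713.7×34.7 = 121,730.4 + 24,765.39 = 146,495.79
volume = 3,498 + 713.7 = 4,211.7 m³
S = 146,495.79 / 4,211.7 = 34.7831 g/kg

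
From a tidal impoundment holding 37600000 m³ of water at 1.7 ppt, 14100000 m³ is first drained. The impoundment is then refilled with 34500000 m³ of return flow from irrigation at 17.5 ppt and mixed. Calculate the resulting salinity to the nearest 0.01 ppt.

Remaining after removal: 23,500,000 m³ at 1.7 ppt (salt = 39,950,000)
After addition: salt = 39,950,000 + 34,500,000×17.5 = 643,700,000; volume = 58,000,000 m³
S = 643,700,000 / 58,000,000 = 11.0983 ppt

11.10 ppt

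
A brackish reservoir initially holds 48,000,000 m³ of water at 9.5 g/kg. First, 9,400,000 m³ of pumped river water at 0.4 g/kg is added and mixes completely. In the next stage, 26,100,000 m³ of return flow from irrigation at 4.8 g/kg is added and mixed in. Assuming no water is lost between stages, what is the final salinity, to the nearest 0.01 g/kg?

7.01 g/kg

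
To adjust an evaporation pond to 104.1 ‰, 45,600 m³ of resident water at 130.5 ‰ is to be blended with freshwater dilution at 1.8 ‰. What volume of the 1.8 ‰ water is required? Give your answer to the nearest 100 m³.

Salt balance: 45,600×130.5 + V×1.8 = (45,600+V)×104.1
5,950,800 + 1.8V = 4,746,960 + 104.1V
1,203,840 = 102.3V
V = 11,767.74 m³

11800 m³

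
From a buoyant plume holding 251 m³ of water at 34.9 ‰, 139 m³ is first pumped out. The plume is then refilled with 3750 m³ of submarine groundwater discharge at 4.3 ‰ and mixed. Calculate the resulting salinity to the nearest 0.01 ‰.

5.19 ‰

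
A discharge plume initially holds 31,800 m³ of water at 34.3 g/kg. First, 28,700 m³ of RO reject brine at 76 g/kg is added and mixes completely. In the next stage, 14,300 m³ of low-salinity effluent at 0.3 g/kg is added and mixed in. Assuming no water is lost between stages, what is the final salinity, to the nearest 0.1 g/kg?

43.8 g/kg

By conservation of dissolved salt,
Initial salt = 31,800×34.3 = 1,090,740
After stage 1: salt = 1,090,740 + 28,700×76 = 3,271,940; volume = 60,500 m³; S = 54.082 g/kg
After stage 2: salt = 3,271,940 + 14,300×0.3 = 3,276,230; volume = 74,800 m³
S = 3,276,230 / 74,800 = 43.7999 g/kg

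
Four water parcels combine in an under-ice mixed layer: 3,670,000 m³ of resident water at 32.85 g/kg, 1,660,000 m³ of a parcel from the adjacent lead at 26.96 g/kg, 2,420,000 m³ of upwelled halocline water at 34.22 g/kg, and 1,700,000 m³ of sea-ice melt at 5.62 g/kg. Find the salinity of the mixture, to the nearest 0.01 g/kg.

Conserving salt mass:
salt = 3,670,000×32.85 + 1,660,000×26.96 + 2,420,000×34.22 + 1,700,000×5.62 = 120,559,500 + 44,753,600 + 82,812,400 + 9,554,000 = 257,679,500
volume = 3,670,000 + 1,660,000 + 2,420,000 + 1,700,000 = 9,450,000 m³
S = 257,679,500 / 9,450,000 = 27.2677 g/kg

27.27 g/kg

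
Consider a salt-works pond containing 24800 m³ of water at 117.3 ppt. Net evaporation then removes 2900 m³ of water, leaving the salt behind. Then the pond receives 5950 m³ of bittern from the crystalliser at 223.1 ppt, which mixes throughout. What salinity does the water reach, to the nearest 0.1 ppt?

152.1 ppt

After evaporation: salt = 24,800×117.3 = 2,909,040; volume = 24,800 − 2,900 = 21,900 m³
After mixing: salt = 2,909,040 + 5,950×223.1 = 4,236,485; volume = 21,900 + 5,950 = 27,850 m³
S = 4,236,485 / 27,850 = 152.118 ppt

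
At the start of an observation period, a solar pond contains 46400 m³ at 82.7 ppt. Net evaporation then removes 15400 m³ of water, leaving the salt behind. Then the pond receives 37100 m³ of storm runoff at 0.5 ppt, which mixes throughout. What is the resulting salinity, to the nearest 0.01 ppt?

After evaporation: salt = 46,400×82.7 = 3,837,280; volume = 46,400 − 15,400 = 31,000 m³
After mixing: salt = 3,837,280 + 37,100×0.5 = 3,855,830; volume = 31,000 + 37,100 = 68,100 m³
S = 3,855,830 / 68,100 = 56.6201 ppt

56.62 ppt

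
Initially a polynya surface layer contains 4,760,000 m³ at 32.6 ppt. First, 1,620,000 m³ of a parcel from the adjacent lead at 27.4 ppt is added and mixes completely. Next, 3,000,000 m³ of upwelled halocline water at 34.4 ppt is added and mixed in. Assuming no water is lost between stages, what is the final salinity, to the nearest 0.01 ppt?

Total salt / total volume:
Initial salt = 4,760,000×32.6 = 155,176,000
After stage 1: salt = 155,176,000 + 1,620,000×27.4 = 199,564,000; volume = 6,380,000 m³; S = 31.28 ppt
After stage 2: salt = 199,564,000 + 3,000,000×34.4 = 302,764,000; volume = 9,380,000 m³
S = 302,764,000 / 9,380,000 = 32.2776 ppt

32.28 ppt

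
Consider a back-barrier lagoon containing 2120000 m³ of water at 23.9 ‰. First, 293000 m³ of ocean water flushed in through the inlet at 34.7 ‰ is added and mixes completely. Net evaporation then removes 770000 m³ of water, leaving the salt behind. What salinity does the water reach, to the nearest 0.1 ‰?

After mixing: salt = 2,120,000×23.9 + 293,000×34.7 = 60,835,100; volume = 2,413,000 m³
After evaporation: salt unchanged = 60,835,100; volume = 2,413,000 − 770,000 = 1,643,000 m³
S = 60,835,100 / 1,643,000 = 37.0268 ‰

37.0 ‰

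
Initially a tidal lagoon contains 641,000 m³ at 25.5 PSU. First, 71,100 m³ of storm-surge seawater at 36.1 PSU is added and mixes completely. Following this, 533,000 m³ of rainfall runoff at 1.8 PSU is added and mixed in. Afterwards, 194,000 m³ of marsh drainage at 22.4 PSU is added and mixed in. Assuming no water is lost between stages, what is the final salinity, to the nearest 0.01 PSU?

16.83 PSU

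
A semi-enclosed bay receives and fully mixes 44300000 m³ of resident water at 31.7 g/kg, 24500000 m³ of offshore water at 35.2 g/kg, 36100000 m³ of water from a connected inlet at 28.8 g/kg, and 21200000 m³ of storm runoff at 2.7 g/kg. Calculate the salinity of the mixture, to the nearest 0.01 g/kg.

By conservation of dissolved salt,
salt = 44,300,000×31.7 + 24,500,000×35.2 + 36,100,000×28.8 + 21,200,000×2.7 = 1,404,310,000 + 862,400,000 + 1,039,680,000 + 57,240,000 = 3,363,630,000
volume = 44,300,000 + 24,500,000 + 36,100,000 + 21,200,000 = 126,100,000 m³
S = 3,363,630,000 / 126,100,000 = 26.6743 g/kg

26.67 g/kg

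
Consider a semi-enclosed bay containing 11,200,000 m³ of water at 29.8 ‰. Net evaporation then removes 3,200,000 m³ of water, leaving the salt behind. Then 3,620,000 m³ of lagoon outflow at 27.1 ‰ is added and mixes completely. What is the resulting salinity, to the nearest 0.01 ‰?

After evaporation: salt = 11,200,000×29.8 = 333,760,000; volume = 11,200,000 − 3,200,000 = 8,000,000 m³
After mixing: salt = 333,760,000 + 3,620,000×27.1 = 431,862,000; volume = 8,000,000 + 3,620,000 = 11,620,000 m³
S = 431,862,000 / 11,620,000 = 37.1654 ‰

37.17 ‰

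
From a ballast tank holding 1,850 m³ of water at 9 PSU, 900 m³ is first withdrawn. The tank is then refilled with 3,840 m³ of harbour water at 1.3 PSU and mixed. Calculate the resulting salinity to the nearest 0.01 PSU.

Remaining after removal: 950 m³ at 9 PSU (salt = 8,550)
After addition: salt = 8,550 + 3,840×1.3 = 13,542; volume = 4,790 m³
S = 13,542 / 4,790 = 2.8271 PSU

2.83 PSU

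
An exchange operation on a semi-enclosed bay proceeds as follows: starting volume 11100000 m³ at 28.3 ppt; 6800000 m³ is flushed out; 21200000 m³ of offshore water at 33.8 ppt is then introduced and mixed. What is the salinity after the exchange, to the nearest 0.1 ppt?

32.9 ppt

Remaining after removal: 4,300,000 m³ at 28.3 ppt (salt = 121,690,000)
After addition: salt = 121,690,000 + 21,200,000×33.8 = 838,250,000; volume = 25,500,000 m³
S = 838,250,000 / 25,500,000 = 32.8725 ppt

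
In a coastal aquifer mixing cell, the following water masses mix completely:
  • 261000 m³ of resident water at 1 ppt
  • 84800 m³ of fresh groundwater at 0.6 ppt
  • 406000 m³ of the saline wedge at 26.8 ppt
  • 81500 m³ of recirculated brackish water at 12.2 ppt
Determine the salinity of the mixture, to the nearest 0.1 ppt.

14.6 ppt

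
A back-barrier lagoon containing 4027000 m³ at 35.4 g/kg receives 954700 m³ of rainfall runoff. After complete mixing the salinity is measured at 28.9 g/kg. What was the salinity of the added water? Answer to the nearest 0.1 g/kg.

Salt balance: 4,027,000×35.4 + 954,700×S = 4,981,700×28.9
142,555,800 + 954,700·S = 143,971,130
S = (143,971,130 − 142,555,800) / 954,700 = 1.4825 g/kg

1.5 g/kg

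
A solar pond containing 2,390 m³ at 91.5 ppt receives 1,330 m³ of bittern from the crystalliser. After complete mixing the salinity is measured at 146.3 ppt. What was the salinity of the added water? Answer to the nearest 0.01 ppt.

244.78 ppt

Salt balance: 2,390×91.5 + 1,330×S = 3,720×146.3
218,685 + 1,330·S = 544,236
S = (544,236 − 218,685) / 1,330 = 244.7752 ppt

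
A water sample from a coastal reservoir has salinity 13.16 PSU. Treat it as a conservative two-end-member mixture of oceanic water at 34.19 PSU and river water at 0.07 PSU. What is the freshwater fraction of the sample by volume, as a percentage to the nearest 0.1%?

Let f be the freshwater fraction. Salt balance per unit volume:
f×0.07 + (1−f)×34.19 = 13.16
f = (34.19 − 13.16) / (34.19 − 0.07) = 21.03/34.12 = 0.6164

61.6%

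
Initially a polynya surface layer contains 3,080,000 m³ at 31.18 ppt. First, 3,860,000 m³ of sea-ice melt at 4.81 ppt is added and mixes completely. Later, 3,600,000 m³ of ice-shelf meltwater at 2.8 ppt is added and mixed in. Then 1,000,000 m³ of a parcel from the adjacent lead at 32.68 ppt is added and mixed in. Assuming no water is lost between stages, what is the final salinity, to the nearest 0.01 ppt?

Weighted by volume,
Initial salt = 3,080,000×31.18 = 96,034,400
After stage 1: salt = 96,034,400 + 3,860,000×4.81 = 114,601,000; volume = 6,940,000 m³; S = 16.513 ppt
After stage 2: salt = 114,601,000 + 3,600,000×2.8 = 124,681,000; volume = 10,540,000 m³; S = 11.829 ppt
After stage 3: salt = 124,681,000 + 1,000,000×32.68 = 157,361,000; volume = 11,540,000 m³
S = 157,361,000 / 11,540,000 = 13.6361 ppt

13.64 ppt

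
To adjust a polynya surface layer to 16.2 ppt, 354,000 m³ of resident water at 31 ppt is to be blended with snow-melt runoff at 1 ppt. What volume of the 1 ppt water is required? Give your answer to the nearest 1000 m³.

345000 m³

Salt balance: 354,000×31 + V×1 = (354,000+V)×16.2
10,974,000 + 1V = 5,734,800 + 16.2V
5,239,200 = 15.2V
V = 344,684.21 m³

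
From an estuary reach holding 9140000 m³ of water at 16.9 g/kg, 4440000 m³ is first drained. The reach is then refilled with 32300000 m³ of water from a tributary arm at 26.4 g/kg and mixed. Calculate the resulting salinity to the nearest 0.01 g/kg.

Remaining after removal: 4,700,000 m³ at 16.9 g/kg (salt = 79,430,000)
After addition: salt = 79,430,000 + 32,300,000×26.4 = 932,150,000; volume = 37,000,000 m³
S = 932,150,000 / 37,000,000 = 25.1932 g/kg

25.19 g/kg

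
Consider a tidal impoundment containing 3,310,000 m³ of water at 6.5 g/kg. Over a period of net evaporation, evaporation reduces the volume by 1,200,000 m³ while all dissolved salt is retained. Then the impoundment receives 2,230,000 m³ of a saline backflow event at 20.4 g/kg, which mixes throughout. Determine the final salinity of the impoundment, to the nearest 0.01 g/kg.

15.44 g/kg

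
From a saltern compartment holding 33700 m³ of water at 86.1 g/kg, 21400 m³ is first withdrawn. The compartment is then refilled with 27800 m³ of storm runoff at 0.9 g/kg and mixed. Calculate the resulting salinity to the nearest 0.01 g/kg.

Remaining after removal: 12,300 m³ at 86.1 g/kg (salt = 1,059,030)
After addition: salt = 1,059,030 + 27,800×0.9 = 1,084,050; volume = 40,100 m³
S = 1,084,050 / 40,100 = 27.0337 g/kg

27.03 g/kg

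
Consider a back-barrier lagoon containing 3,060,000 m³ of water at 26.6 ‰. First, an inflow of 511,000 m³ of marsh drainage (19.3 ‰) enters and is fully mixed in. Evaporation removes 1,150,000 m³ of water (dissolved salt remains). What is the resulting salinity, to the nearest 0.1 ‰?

After mixing: salt = 3,060,000×26.6 + 511,000×19.3 = 91,258,300; volume = 3,571,000 m³
After evaporation: salt unchanged = 91,258,300; volume = 3,571,000 − 1,150,000 = 2,421,000 m³
S = 91,258,300 / 2,421,000 = 37.6945 ‰

37.7 ‰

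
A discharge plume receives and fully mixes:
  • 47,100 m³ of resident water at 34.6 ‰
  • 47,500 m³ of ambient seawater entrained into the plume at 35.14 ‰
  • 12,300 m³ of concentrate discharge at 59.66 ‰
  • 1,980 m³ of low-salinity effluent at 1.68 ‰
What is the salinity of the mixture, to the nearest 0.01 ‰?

Conserving salt mass:
salt = 47,100×34.6 + 47,500×35.14 + 12,300×59.66 + 1,980×1.68 = 1,629,660 + 1,669,150 + 733,818 + 3,326.4 = 4,035,954.4
volume = 47,100 + 47,500 + 12,300 + 1,980 = 108,880 m³
S = 4,035,954.4 / 108,880 = 37.0679 ‰

37.07 ‰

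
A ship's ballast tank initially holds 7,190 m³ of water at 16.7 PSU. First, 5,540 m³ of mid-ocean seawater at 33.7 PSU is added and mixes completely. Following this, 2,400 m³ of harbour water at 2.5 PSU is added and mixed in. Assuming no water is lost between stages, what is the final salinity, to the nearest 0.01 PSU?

20.67 PSU

Conserving salt mass:
Initial salt = 7,190×16.7 = 120,073
After stage 1: salt = 120,073 + 5,540×33.7 = 306,771; volume = 12,730 m³; S = 24.098 PSU
After stage 2: salt = 306,771 + 2,400×2.5 = 312,771; volume = 15,130 m³
S = 312,771 / 15,130 = 20.6722 PSU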